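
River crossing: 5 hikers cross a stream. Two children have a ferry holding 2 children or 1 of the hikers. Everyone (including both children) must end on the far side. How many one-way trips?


Per crossing of one of the hikers: children→, one←, one of the hikers→, one← = 4 trips
5 × 4 = 20, + 1 final children→ = 21
Minimum trips = 21

21


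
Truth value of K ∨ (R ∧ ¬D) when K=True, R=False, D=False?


K = True, R = False, D = False
Expression: K ∨ (R ∧ ¬D)
Step 1: ¬D = NOT False = True
Step 2: R ∧ ¬D = False AND True = False
Step 3: K ∨ (False) = True OR False = True

True


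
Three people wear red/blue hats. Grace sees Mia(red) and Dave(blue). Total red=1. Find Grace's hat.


Total red = 1, seen red = 1
Own red = 1 - 1 = 0
Grace's hat is blue.

blue


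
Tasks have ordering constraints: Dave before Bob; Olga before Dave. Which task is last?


Constraints: Dave before Bob; Olga before Dave
The last task can have nothing scheduled after it, so it must never appear on the left of a 'before'.
Tasks appearing before some other task: Dave, Olga.
The only task not in that list is Bob → it is last.

Bob


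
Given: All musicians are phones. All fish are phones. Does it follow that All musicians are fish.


Premise 1: All musicians are phones.
Premise 2: All fish are phones.
Conclusion: All musicians are fish.
Fallacy: undistributed middle. phones is predicate in both.
Counterexample: musicians and fish could be disjoint subsets of phones.

Invalid


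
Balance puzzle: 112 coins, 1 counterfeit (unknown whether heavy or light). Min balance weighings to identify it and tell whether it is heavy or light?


Let n = 112. 224 possibilities (n coins × lighter/heavier); each weighing has 3 outcomes.
Bound for k weighings: say the first weighing puts j coins on each pan. If it tips, the 2j weighed coins remain suspects (each with a known direction) and k-1 weighings give 3^(k-1) outcomes; 3^(k-1) is odd, so 2j ≤ 3^(k-1) - 1. If it balances, the n - 2j unweighed coins remain with direction unknown: 2(n - 2j) ≤ 3^(k-1) - 1 by the same parity argument. Adding, n ≤ (3^(k-1) - 1) + (3^(k-1) - 1)/2 = (3^k - 3)/2, and the classical three-group strategy achieves this (3 coins in 2 weighings, 12 in 3, 39 in 4, 120 in 5).
So we need the smallest k with (3^k - 3)/2 ≥ 112.
k = 4: (3^4 - 3)/2 = 39 < 112 ✗
k = 5: (3^5 - 3)/2 = 120 ≥ 112 ✓

5


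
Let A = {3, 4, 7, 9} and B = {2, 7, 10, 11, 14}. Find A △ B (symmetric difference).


A = {3, 4, 7, 9}
B = {2, 7, 10, 11, 14}
Operation: symmetric difference
In A only: [3, 4, 9], in B only: [2, 10, 11, 14]

{2, 3, 4, 9, 10, 11, 14}


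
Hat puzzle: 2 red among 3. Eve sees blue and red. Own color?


Total red = 2, seen red = 1
Own red = 2 - 1 = 1
Eve's hat is red.

red


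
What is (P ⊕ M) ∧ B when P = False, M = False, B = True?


P = False, M = False, B = True
Step 1: P ⊕ M = False XOR False = False
Step 2: False ∧ B = False AND True = False
XOR true when exactly one of P,M is true; then AND with B.

False


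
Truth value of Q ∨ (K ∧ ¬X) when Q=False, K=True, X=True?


Q = False, K = True, X = True
Expression: Q ∨ (K ∧ ¬X)
Step 1: ¬X = NOT True = False
Step 2: K ∧ ¬X = True AND False = False
Step 3: Q ∨ (False) = False OR False = False

False


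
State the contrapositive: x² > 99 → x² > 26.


Original: If x² > 99, then x² > 26
Contrapositive: If ¬Q, then ¬P
Negate Q: not (x² > 26)
Negate P: not (x² > 99)

If not (x² > 26), then not (x² > 99).


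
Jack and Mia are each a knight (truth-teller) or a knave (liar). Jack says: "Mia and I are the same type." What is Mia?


Jack says: "Mia and I are the same type."
Case 1: Jack is a Knight (truth-teller)
  Statement is true → they ARE the same → Mia is also a Knight
Case 2: Jack is a Knave (liar)
  Statement is false → they are NOT the same → Mia is a Knight
In both cases, Mia is a Knight.

Knight


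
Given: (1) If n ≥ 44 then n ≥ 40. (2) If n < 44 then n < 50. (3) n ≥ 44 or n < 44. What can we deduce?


Constructive dilemma: (P → Q) ∧ (R → S), P ∨ R ⊢ Q ∨ S
Premise 1: n ≥ 44 → n ≥ 40
Premise 2: n < 44 → n < 50
Premise 3: n ≥ 44 ∨ n < 44
Case 1: Assuming n ≥ 44, then by Premise 1, n ≥ 40.
Case 2: Assuming n < 44, then by Premise 2, n < 50.
Since one of n ≥ 44 or n < 44 must hold, we get n ≥ 40 or n < 50.

n ≥ 40 or n < 50.


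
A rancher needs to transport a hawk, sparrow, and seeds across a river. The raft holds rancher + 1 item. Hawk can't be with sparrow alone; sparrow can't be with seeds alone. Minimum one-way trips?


1. rancher+sparrow → 2. rancher ← 3. rancher+hawk → 4. rancher+sparrow ← 5. rancher+seeds → 6. rancher ← 7. rancher+sparrow →
Minimum trips = 7

7


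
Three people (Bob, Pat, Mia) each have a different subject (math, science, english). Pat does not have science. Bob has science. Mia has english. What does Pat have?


From clues:
  Mia → english
  Bob → science
By elimination, Pat gets the remaining.

math


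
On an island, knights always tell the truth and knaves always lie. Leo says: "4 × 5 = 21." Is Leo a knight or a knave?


Statement: "4 × 5 = 21."
Actual: 4 × 5 = 20
Claimed: 21
Statement is FALSE → Leo lies → Knave

Knave


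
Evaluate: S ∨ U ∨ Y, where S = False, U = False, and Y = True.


S = False, U = False, Y = True
Step 1: S ∨ U = False OR False = False
Step 2: False ∨ Y = False OR True = True
OR is true when at least one operand is true.

True


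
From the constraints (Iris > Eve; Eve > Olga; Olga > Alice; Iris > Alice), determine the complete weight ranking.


Constraints: Iris > Eve; Eve > Olga; Olga > Alice; Iris > Alice
Method: at each step, the next-highest is the one remaining person who never appears on the smaller side of a constraint between remaining people.
  Step 1: remaining {Alice, Iris, Eve, Olga}; on the smaller side: {Alice, Eve, Olga} → Iris is next (Iris > Eve; Iris > Alice).
  Step 2: remaining {Alice, Eve, Olga}; on the smaller side: {Alice, Olga} → Eve is next (Eve > Olga).
  Step 3: remaining {Alice, Olga}; on the smaller side: {Alice} → Olga is next (Olga > Alice).
  Step 4: only Alice remains → lowest.
Final ranking (highest to lowest):

Iris > Eve > Olga > Alice


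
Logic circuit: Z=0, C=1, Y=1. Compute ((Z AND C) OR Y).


Z AND C = 0&1 = 0
0 OR 1 = 1

1


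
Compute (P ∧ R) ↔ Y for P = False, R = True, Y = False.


P = False, R = True, Y = False
Step 1: P ∧ R = False AND True = False
Step 2: (False) ↔ Y: true when both sides have same truth value.
Result: False ↔ False = True

True


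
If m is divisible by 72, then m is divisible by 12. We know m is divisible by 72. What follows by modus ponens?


Modus ponens: P → Q, P ⊢ Q
P: m is divisible by 72
Q: m is divisible by 12
We have P → Q and P is true.
By modus ponens, Q must be true.

m is divisible by 12


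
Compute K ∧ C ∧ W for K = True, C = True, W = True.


K = True, C = True, W = True
Step 1: K ∧ C = True AND True = True
Step 2: (True) ∧ W = (True) AND True = True
AND is true only when ALL operands are true.

True


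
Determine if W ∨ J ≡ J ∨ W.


Expression 1: W ∨ J
Expression 2: J ∨ W
Truth table (W J | Expr1 Expr2):
  T T |   T     T
  T F |   T     T
  F T |   T     T
  F F |   F     F
All 4 rows agree, so the expressions are logically equivalent.

Yes


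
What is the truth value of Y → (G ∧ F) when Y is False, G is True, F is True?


Y = False, G = True, F = True
Step 1: G ∧ F = True AND True = True
Step 2: Y → (True): false only when Y=True and consequent=False.
Result: True

True


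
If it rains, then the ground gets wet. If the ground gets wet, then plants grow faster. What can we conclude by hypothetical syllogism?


Hypothetical syllogism: P → Q, Q → R ⊢ P → R
Premise 1: it rains → the ground gets wet
Premise 2: the ground gets wet → plants grow faster
Chain the implications: the middle term (the ground gets wet) links the two.
Conclusion: If it rains, then plants grow faster.

If it rains, then plants grow faster.


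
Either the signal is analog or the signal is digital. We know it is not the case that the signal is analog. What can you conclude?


Disjunctive syllogism: P ∨ Q, ¬P ⊢ Q
Disjunction: the signal is analog ∨ the signal is digital
We know it is not the case that the signal is analog.
By disjunctive syllogism, the other disjunct must be true.

The signal is digital


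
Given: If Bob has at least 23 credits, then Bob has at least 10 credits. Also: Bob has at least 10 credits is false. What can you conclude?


Modus tollens: P → Q, ¬Q ⊢ ¬P
P: Bob has at least 23 credits
Q: Bob has at least 10 credits
We have P → Q and Q is false.
By modus tollens, P must be false.

It is not the case that Bob has at least 23 credits


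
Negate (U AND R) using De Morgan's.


De Morgan's law: ¬(P ∧ Q) ≡ ¬P ∨ ¬Q
¬(U ∧ R) = ¬U ∨ ¬R

¬U ∨ ¬R


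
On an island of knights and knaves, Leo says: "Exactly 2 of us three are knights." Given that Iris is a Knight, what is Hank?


Leo claims exactly 2 knights among Leo, Iris, Hank.
Given: Iris is a Knight.

Case 1: Leo is a Knight (tells truth)
  Then exactly 2 of the three are knights.
  Counting Leo, Iris: 2 knight(s) so far. Need 0 more → Hank = Knave.
Case 2: Leo is a Knave (lies)
  Then the count is NOT 2.
  If Hank = Knight, count = 2 = 2 → claim would be true, contradicts lie.
  If Hank = Knave, count = 1 ≠ 2 → lie confirmed ✓

Hank is a Knave.

Knave


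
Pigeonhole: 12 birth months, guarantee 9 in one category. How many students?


Pigeonhole: to guarantee k in one of n categories, need (k-1)×n + 1.
k = 9, n = 12
Minimum = (9-1) × 12 + 1 = 8 × 12 + 1

97


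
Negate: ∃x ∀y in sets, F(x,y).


Original: ∃x ∀y F(x,y)
Rule: ¬∀→∃, ¬∃→∀, negate predicate.
Negation: ∀x ∃y ¬F(x,y)

∀x ∃y ¬F(x,y)


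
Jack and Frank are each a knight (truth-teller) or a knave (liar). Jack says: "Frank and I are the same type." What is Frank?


Jack says: "Frank and I are the same type."
Case 1: Jack is a Knight (truth-teller)
  Statement is true → they ARE the same → Frank is also a Knight
Case 2: Jack is a Knave (liar)
  Statement is false → they are NOT the same → Frank is a Knight
In both cases, Frank is a Knight.

Knight


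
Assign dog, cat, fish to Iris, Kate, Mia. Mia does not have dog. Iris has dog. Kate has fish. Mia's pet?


From clues:
  Iris → dog
  Kate → fish
By elimination, Mia gets the remaining.

cat


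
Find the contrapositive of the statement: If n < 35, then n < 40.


Original: If n < 35, then n < 40
Contrapositive: If ¬Q, then ¬P
Negate Q: not (n < 40)
Negate P: not (n < 35)

If not (n < 40), then not (n < 35).


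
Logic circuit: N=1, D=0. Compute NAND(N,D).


N AND D = 0
NOT(0) = 1

1


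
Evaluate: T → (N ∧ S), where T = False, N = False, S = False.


T = False, N = False, S = False
Step 1: N ∧ S = False AND False = False
Step 2: T → (False): false only when T=True and consequent=False.
Result: True

True


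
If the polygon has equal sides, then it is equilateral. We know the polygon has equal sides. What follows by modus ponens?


Modus ponens: P → Q, P ⊢ Q
P: the polygon has equal sides
Q: it is equilateral
We have P → Q and P is true.
By modus ponens, Q must be true.

It is equilateral


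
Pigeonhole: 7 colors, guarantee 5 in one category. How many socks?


Pigeonhole: to guarantee k in one of n categories, need (k-1)×n + 1.
k = 5, n = 7
Minimum = (5-1) × 7 + 1 = 4 × 7 + 1

29


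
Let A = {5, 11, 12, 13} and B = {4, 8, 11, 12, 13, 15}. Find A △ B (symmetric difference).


A = {5, 11, 12, 13}
B = {4, 8, 11, 12, 13, 15}
Operation: symmetric difference
In A only: [5], in B only: [4, 8, 15]

{4, 5, 8, 15}


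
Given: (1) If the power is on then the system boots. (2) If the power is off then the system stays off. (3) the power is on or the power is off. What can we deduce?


Constructive dilemma: (P → Q) ∧ (R → S), P ∨ R ⊢ Q ∨ S
Premise 1: the power is on → the system boots
Premise 2: the power is off → the system stays off
Premise 3: the power is on ∨ the power is off
Case 1: Assuming the power is on, then by Premise 1, the system boots.
Case 2: Assuming the power is off, then by Premise 2, the system stays off.
Since one of the power is on or the power is off must hold, we get the system boots or the system stays off.

The system boots or the system stays off.


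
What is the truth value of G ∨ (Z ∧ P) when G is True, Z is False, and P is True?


G = True, Z = False, P = True
Step 1: Z ∧ P = False AND True = False
Step 2: G ∨ False = True OR False = True
AND evaluated first (higher precedence); then OR applied.

True


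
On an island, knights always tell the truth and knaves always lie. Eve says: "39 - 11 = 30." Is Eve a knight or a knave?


Statement: "39 - 11 = 30."
Actual: 39 - 11 = 28
Claimed: 30
Statement is FALSE → Eve lies → Knave

Knave


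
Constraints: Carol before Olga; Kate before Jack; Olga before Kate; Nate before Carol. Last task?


Constraints: Carol before Olga; Kate before Jack; Olga before Kate; Nate before Carol
The last task can have nothing scheduled after it, so it must never appear on the left of a 'before'.
Tasks appearing before some other task: Carol, Kate, Olga, Nate.
The only task not in that list is Jack → it is last.

Jack


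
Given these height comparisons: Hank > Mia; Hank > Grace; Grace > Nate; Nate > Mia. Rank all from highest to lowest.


Constraints: Hank > Mia; Hank > Grace; Grace > Nate; Nate > Mia
Method: at each step, the next-highest is the one remaining person who never appears on the smaller side of a constraint between remaining people.
  Step 1: remaining {Mia, Grace, Hank, Nate}; on the smaller side: {Mia, Grace, Nate} → Hank is next (Hank > Mia; Hank > Grace).
  Step 2: remaining {Mia, Grace, Nate}; on the smaller side: {Mia, Nate} → Grace is next (Grace > Nate).
  Step 3: remaining {Mia, Nate}; on the smaller side: {Mia} → Nate is next (Nate > Mia).
  Step 4: only Mia remains → lowest.
Final ranking (highest to lowest):

Hank > Grace > Nate > Mia


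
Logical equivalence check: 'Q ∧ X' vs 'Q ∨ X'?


Expression 1: Q ∧ X
Expression 2: Q ∨ X
Truth table (Q X | Expr1 Expr2):
  T T |   T     T
  T F |   F     T   ← differ
  F T |   F     T   ← differ
  F F |   F     F
Counterexample: Q=T, X=F gives Expr1 = F but Expr2 = T, so the expressions are NOT logically equivalent.

No


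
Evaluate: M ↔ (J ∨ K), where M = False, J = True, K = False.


M = False, J = True, K = False
Step 1: J ∨ K = True OR False = True
Step 2: M ↔ (True): true when both sides have same truth value.
Result: False ↔ True = False

False


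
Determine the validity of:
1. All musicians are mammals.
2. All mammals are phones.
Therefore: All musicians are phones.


Premise 1: All musicians are mammals.
Premise 2: All mammals are phones.
Conclusion: All musicians are phones.
Barbara syllogism (AAA-1): All A are B, All B are C → All A are C.
Middle term (mammals) distributed in premise 2.

Valid


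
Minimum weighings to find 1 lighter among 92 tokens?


Each weighing has 3 outcomes (left heavy / balance / right heavy), so k weighings distinguish at most 3^k cases; splitting into three near-equal groups achieves this.
Need 3^k ≥ 92: 3^4 = 81 < 92 ≤ 3^5 = 243
k = ⌈log₃(92)⌉ = 5

5


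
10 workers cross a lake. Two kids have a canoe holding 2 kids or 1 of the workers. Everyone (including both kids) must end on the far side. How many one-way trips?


Per crossing of one of the workers: kids→, one←, one of the workers→, one← = 4 trips
10 × 4 = 40, + 1 final kids→ = 41
Minimum trips = 41

41


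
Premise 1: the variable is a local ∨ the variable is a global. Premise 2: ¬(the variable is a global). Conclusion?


Disjunctive syllogism: P ∨ Q, ¬P ⊢ Q
Disjunction: the variable is a local ∨ the variable is a global
We know it is not the case that the variable is a global.
By disjunctive syllogism, the other disjunct must be true.

The variable is a local


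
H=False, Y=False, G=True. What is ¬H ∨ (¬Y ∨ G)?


H = False, Y = False, G = True
Expression: ¬H ∨ (¬Y ∨ G)
Step 1: ¬Y = NOT False = True
Step 2: ¬Y ∨ G = True OR True = True
Step 3: ¬H = NOT False = True
Step 4: (True) ∨ (True) = True OR True = True

True


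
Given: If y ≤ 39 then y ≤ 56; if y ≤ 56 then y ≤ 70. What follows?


Hypothetical syllogism: P → Q, Q → R ⊢ P → R
Premise 1: y ≤ 39 → y ≤ 56
Premise 2: y ≤ 56 → y ≤ 70
Chain the implications: the middle term (y ≤ 56) links the two.
Conclusion: If y ≤ 39, then y ≤ 70.

If y ≤ 39, then y ≤ 70.


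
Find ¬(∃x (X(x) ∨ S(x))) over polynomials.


Original: ∃x (X(x) ∨ S(x))
Rule: ¬∀→∃, ¬∃→∀, negate predicate.
Negation: ∀x (¬X(x) ∧ ¬S(x))

∀x (¬X(x) ∧ ¬S(x))


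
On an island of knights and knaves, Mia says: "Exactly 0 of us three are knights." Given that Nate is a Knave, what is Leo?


Mia claims exactly 0 knights among Mia, Nate, Leo.
Given: Nate is a Knave.

Case 1: Mia is a Knight (tells truth)
  Then exactly 0 of the three are knights.
  Counting Mia, Nate: 1 knight(s) so far. Need -1 more → impossible.
Case 2: Mia is a Knave (lies)
  Then the count is NOT 0.
  If Leo = Knave, count = 0 = 0 → claim would be true, contradicts lie.
  If Leo = Knight, count = 1 ≠ 0 → lie confirmed ✓

Leo is a Knight.

Knight


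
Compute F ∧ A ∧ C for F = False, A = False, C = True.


F = False, A = False, C = True
Step 1: F ∧ A = False AND False = False
Step 2: (False) ∧ C = (False) AND True = False
AND is true only when ALL operands are true.

False


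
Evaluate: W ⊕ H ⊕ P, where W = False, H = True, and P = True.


W = False, H = True, P = True
Step 1: W ⊕ H = False XOR True = True
Step 2: True ⊕ P = True XOR True = False
XOR is true when an odd number of operands are true.

False


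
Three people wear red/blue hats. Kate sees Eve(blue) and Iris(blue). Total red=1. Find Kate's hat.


Total red = 1, seen red = 0
Own red = 1 - 0 = 1
Kate's hat is red.

red


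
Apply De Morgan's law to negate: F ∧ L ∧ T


De Morgan's law: ¬(P ∧ Q ∧ R) ≡ ¬P ∨ ¬Q ∨ ¬R
¬(F ∧ L ∧ T) = ¬F ∨ ¬L ∨ ¬T

¬F ∨ ¬L ∨ ¬T


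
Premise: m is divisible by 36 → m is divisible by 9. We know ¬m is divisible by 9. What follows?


Modus tollens: P → Q, ¬Q ⊢ ¬P
P: m is divisible by 36
Q: m is divisible by 9
We have P → Q and Q is false.
By modus tollens, P must be false.

It is not the case that m is divisible by 36


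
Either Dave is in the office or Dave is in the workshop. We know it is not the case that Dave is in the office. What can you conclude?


Disjunctive syllogism: P ∨ Q, ¬P ⊢ Q
Disjunction: Dave is in the office ∨ Dave is in the workshop
We know it is not the case that Dave is in the office.
By disjunctive syllogism, the other disjunct must be true.

Dave is in the workshop


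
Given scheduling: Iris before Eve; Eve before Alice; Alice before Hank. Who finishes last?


Constraints: Iris before Eve; Eve before Alice; Alice before Hank
The last task can have nothing scheduled after it, so it must never appear on the left of a 'before'.
Tasks appearing before some other task: Iris, Eve, Alice.
The only task not in that list is Hank → it is last.

Hank


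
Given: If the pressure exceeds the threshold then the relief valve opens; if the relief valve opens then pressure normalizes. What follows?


Hypothetical syllogism: P → Q, Q → R ⊢ P → R
Premise 1: the pressure exceeds the threshold → the relief valve opens
Premise 2: the relief valve opens → pressure normalizes
Chain the implications: the middle term (the relief valve opens) links the two.
Conclusion: If the pressure exceeds the threshold, then pressure normalizes.

If the pressure exceeds the threshold, then pressure normalizes.


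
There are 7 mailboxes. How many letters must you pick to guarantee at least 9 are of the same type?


Pigeonhole: to guarantee k in one of n categories, need (k-1)×n + 1.
k = 9, n = 7
Minimum = (9-1) × 7 + 1 = 8 × 7 + 1

57


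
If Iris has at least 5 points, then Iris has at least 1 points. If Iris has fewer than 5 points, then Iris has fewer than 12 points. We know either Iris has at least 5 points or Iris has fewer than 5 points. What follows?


Constructive dilemma: (P → Q) ∧ (R → S), P ∨ R ⊢ Q ∨ S
Premise 1: Iris has at least 5 points → Iris has at least 1 points
Premise 2: Iris has fewer than 5 points → Iris has fewer than 12 points
Premise 3: Iris has at least 5 points ∨ Iris has fewer than 5 points
Case 1: Assuming Iris has at least 5 points, then by Premise 1, Iris has at least 1 points.
Case 2: Assuming Iris has fewer than 5 points, then by Premise 2, Iris has fewer than 12 points.
Since one of Iris has at least 5 points or Iris has fewer than 5 points must hold, we get Iris has at least 1 points or Iris has fewer than 12 points.

Iris has at least 1 points or Iris has fewer than 12 points.


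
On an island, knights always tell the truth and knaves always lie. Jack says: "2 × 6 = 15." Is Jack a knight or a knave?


Statement: "2 × 6 = 15."
Actual: 2 × 6 = 12
Claimed: 15
Statement is FALSE → Jack lies → Knave

Knave


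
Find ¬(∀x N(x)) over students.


Original: ∀x N(x)
Rule: ¬∀→∃, ¬∃→∀, negate predicate.
Negation: ∃x ¬N(x)

∃x ¬N(x)


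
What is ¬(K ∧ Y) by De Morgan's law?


De Morgan's law: ¬(P ∧ Q) ≡ ¬P ∨ ¬Q
¬(K ∧ Y) = ¬K ∨ ¬Y

¬K ∨ ¬Y


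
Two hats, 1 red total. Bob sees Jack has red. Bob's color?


Total red = 1, Jack = red
Red accounted for: 1
Remaining for Bob: 0
Bob's hat is blue.

blue


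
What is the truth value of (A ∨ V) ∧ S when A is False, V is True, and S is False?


A = False, V = True, S = False
Step 1: A ∨ V = False OR True = True
Step 2: True ∧ S = True AND False = False
OR is true when at least one operand is true; AND requires both.

False


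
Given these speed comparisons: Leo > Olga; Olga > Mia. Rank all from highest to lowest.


Constraints: Leo > Olga; Olga > Mia
Method: at each step, the next-highest is the one remaining person who never appears on the smaller side of a constraint between remaining people.
  Step 1: remaining {Mia, Leo, Olga}; on the smaller side: {Mia, Olga} → Leo is next (Leo > Olga).
  Step 2: remaining {Mia, Olga}; on the smaller side: {Mia} → Olga is next (Olga > Mia).
  Step 3: only Mia remains → lowest.
Final ranking (highest to lowest):

Leo > Olga > Mia


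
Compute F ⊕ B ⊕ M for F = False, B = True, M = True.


F = False, B = True, M = True
Step 1: F ⊕ B = False XOR True = True
Step 2: True ⊕ M = True XOR True = False
XOR is true when an odd number of operands are true.

False


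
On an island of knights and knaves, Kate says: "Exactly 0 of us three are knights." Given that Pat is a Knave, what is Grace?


Kate claims exactly 0 knights among Kate, Pat, Grace.
Given: Pat is a Knave.

Case 1: Kate is a Knight (tells truth)
  Then exactly 0 of the three are knights.
  Counting Kate, Pat: 1 knight(s) so far. Need -1 more → impossible.
Case 2: Kate is a Knave (lies)
  Then the count is NOT 0.
  If Grace = Knave, count = 0 = 0 → claim would be true, contradicts lie.
  If Grace = Knight, count = 1 ≠ 0 → lie confirmed ✓

Grace is a Knight.

Knight


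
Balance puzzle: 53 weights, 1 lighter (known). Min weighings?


Each weighing has 3 outcomes (left heavy / balance / right heavy), so k weighings distinguish at most 3^k cases; splitting into three near-equal groups achieves this.
Need 3^k ≥ 53: 3^3 = 27 < 53 ≤ 3^4 = 81
k = ⌈log₃(53)⌉ = 4

4


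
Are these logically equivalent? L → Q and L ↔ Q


Expression 1: L → Q
Expression 2: L ↔ Q
Truth table (L Q | Expr1 Expr2):
  T T |   T     T
  T F |   F     F
  F T |   T     F   ← differ
  F F |   T     T
Counterexample: L=F, Q=T gives Expr1 = T but Expr2 = F, so the expressions are NOT logically equivalent.

No


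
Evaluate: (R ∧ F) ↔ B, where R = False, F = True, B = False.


R = False, F = True, B = False
Step 1: R ∧ F = False AND True = False
Step 2: (False) ↔ B: true when both sides have same truth value.
Result: False ↔ False = True

True


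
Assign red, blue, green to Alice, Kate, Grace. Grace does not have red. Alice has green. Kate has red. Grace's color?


From clues:
  Kate → red
  Alice → green
By elimination, Grace gets the remaining.

blue


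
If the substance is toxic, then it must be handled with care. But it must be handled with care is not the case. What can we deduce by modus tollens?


Modus tollens: P → Q, ¬Q ⊢ ¬P
P: the substance is toxic
Q: it must be handled with care
We have P → Q and Q is false.
By modus tollens, P must be false.

It is not the case that the substance is toxic


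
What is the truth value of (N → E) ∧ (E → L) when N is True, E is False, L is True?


N = True, E = False, L = True
Step 1: N → E is false only when N=True and E=False. Result: False
Step 2: E → L is false only when E=True and L=False. Result: True
Step 3: False ∧ True = False

False


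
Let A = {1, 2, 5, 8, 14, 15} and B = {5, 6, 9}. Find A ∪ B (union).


A = {1, 2, 5, 8, 14, 15}
B = {5, 6, 9}
Operation: union
All elements combined: 1, 2, 5, 6, 8, 9, 14, 15

{1, 2, 5, 6, 8, 9, 14, 15}


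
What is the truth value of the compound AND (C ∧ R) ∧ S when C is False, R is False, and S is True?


C = False, R = False, S = True
Step 1: C ∧ R = False AND False = False
Step 2: False ∧ S = False AND True = False
AND is true only when ALL operands are true.

False


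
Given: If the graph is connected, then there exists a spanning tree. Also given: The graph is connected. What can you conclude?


Modus ponens: P → Q, P ⊢ Q
P: the graph is connected
Q: there exists a spanning tree
We have P → Q and P is true.
By modus ponens, Q must be true.

There exists a spanning tree


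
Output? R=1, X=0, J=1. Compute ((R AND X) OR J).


R AND X = 1&0 = 0
0 OR 1 = 1

1


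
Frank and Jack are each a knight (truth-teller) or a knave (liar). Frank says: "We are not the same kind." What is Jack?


Frank says: "We are not the same kind."
Case 1: Frank is a Knight (truth-teller)
  Statement is true → they ARE different → Jack is a Knave
Case 2: Frank is a Knave (liar)
  Statement is false → they are NOT different → Jack is a Knave
In both cases, Jack is a Knave.

Knave


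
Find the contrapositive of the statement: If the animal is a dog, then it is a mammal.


Original: If the animal is a dog, then it is a mammal
Contrapositive: If ¬Q, then ¬P
Negate Q: not (it is a mammal)
Negate P: not (the animal is a dog)

If not (it is a mammal), then not (the animal is a dog).


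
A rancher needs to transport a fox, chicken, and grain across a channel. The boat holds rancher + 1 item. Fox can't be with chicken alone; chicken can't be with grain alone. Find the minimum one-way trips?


1. rancher+chicken → 2. rancher ← 3. rancher+fox → 4. rancher+chicken ← 5. rancher+grain → 6. rancher ← 7. rancher+chicken →
Minimum trips = 7

7


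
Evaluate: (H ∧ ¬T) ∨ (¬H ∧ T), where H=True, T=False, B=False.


H = True, T = False, B = False
Expression: (H ∧ ¬T) ∨ (¬H ∧ T)
Step 1: ¬T = NOT False = True
Step 2: H ∧ ¬T = True AND True = True
Step 3: ¬H = NOT True = False
Step 4: ¬H ∧ T = False AND False = False
Step 5: (True) ∨ (False) = True OR False = True

True


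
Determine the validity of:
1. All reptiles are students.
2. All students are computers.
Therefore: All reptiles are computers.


Premise 1: All reptiles are students.
Premise 2: All students are computers.
Conclusion: All reptiles are computers.
Barbara syllogism (AAA-1): All A are B, All B are C → All A are C.
Middle term (students) distributed in premise 2.

Valid


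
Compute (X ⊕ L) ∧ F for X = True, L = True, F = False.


X = True, L = True, F = False
Step 1: X ⊕ L = True XOR True = False
Step 2: False ∧ F = False AND False = False
XOR true when exactly one of X,L is true; then AND with F.

False


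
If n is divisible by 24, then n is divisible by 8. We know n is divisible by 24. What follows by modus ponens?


Modus ponens: P → Q, P ⊢ Q
P: n is divisible by 24
Q: n is divisible by 8
We have P → Q and P is true.
By modus ponens, Q must be true.

n is divisible by 8


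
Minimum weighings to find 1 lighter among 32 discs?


Each weighing has 3 outcomes (left heavy / balance / right heavy), so k weighings distinguish at most 3^k cases; splitting into three near-equal groups achieves this.
Need 3^k ≥ 32: 3^3 = 27 < 32 ≤ 3^4 = 81
k = ⌈log₃(32)⌉ = 4

4


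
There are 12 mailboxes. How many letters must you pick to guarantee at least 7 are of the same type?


Pigeonhole: to guarantee k in one of n categories, need (k-1)×n + 1.
k = 7, n = 12
Minimum = (7-1) × 12 + 1 = 6 × 12 + 1

73


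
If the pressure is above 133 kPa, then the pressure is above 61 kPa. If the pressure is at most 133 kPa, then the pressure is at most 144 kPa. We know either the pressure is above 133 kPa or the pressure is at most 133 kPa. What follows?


Constructive dilemma: (P → Q) ∧ (R → S), P ∨ R ⊢ Q ∨ S
Premise 1: the pressure is above 133 kPa → the pressure is above 61 kPa
Premise 2: the pressure is at most 133 kPa → the pressure is at most 144 kPa
Premise 3: the pressure is above 133 kPa ∨ the pressure is at most 133 kPa
Case 1: Assuming the pressure is above 133 kPa, then by Premise 1, the pressure is above 61 kPa.
Case 2: Assuming the pressure is at most 133 kPa, then by Premise 2, the pressure is at most 144 kPa.
Since one of the pressure is above 133 kPa or the pressure is at most 133 kPa must hold, we get the pressure is above 61 kPa or the pressure is at most 144 kPa.

The pressure is above 61 kPa or the pressure is at most 144 kPa.


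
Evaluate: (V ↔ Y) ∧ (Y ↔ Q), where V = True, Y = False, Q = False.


V = True, Y = False, Q = False
Step 1: V ↔ Y is true when V and Y have the same value. Result: False
Step 2: Y ↔ Q is true when Y and Q have the same value. Result: True
Step 3: False ∧ True = False

False


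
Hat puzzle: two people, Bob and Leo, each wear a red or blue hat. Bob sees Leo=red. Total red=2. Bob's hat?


Total red = 2, Leo = red
Red accounted for: 1
Remaining for Bob: 1
Bob's hat is red.

red


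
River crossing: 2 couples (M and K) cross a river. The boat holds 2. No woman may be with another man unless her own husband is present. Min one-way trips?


Label couples M and K.
1. WM+WK → (far: WM,WK; near: HM,HK)
2. WM ←   (far: WK; near: HM,HK,WM)
3. HM+HK → (far: HM,HK,WK; near: WM)
4. HM ←   (far: HK,WK; near: HM,WM)  — HM returns, since WM is alone on near bank
5. HM+WM → (far: all four; near: empty)
Every state respects the constraint.
Minimum trips = 5

5


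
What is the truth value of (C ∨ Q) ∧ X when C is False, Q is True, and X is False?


C = False, Q = True, X = False
Step 1: C ∨ Q = False OR True = True
Step 2: True ∧ X = True AND False = False
OR is true when at least one operand is true; AND requires both.

False


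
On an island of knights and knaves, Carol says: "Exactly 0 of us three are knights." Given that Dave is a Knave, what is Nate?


Carol claims exactly 0 knights among Carol, Dave, Nate.
Given: Dave is a Knave.

Case 1: Carol is a Knight (tells truth)
  Then exactly 0 of the three are knights.
  Counting Carol, Dave: 1 knight(s) so far. Need -1 more → impossible.
Case 2: Carol is a Knave (lies)
  Then the count is NOT 0.
  If Nate = Knave, count = 0 = 0 → claim would be true, contradicts lie.
  If Nate = Knight, count = 1 ≠ 0 → lie confirmed ✓

Nate is a Knight.

Knight


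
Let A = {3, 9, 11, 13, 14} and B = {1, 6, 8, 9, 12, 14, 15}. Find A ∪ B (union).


A = {3, 9, 11, 13, 14}
B = {1, 6, 8, 9, 12, 14, 15}
Operation: union
All elements combined: 1, 3, 6, 8, 9, 11, 12, 13, 14, 15

{1, 3, 6, 8, 9, 11, 12, 13, 14, 15}


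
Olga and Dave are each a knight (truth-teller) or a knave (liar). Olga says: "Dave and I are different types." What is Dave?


Olga says: "Dave and I are different types."
Case 1: Olga is a Knight (truth-teller)
  Statement is true → they ARE different → Dave is a Knave
Case 2: Olga is a Knave (liar)
  Statement is false → they are NOT different → Dave is a Knave
In both cases, Dave is a Knave.

Knave


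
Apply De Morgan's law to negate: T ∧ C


De Morgan's law: ¬(P ∧ Q) ≡ ¬P ∨ ¬Q
¬(T ∧ C) = ¬T ∨ ¬C

¬T ∨ ¬C


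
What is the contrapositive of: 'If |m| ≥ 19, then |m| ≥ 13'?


Original: If |m| ≥ 19, then |m| ≥ 13
Contrapositive: If ¬Q, then ¬P
Negate Q: not (|m| ≥ 13)
Negate P: not (|m| ≥ 19)

If not (|m| ≥ 13), then not (|m| ≥ 19).


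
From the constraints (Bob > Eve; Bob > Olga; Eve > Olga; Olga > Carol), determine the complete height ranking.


Constraints: Bob > Eve; Bob > Olga; Eve > Olga; Olga > Carol
Method: at each step, the next-highest is the one remaining person who never appears on the smaller side of a constraint between remaining people.
  Step 1: remaining {Carol, Eve, Olga, Bob}; on the smaller side: {Carol, Eve, Olga} → Bob is next (Bob > Eve; Bob > Olga).
  Step 2: remaining {Carol, Eve, Olga}; on the smaller side: {Carol, Olga} → Eve is next (Eve > Olga).
  Step 3: remaining {Carol, Olga}; on the smaller side: {Carol} → Olga is next (Olga > Carol).
  Step 4: only Carol remains → lowest.
Final ranking (highest to lowest):

Bob > Eve > Olga > Carol


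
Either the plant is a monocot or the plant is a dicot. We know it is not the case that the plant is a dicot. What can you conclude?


Disjunctive syllogism: P ∨ Q, ¬P ⊢ Q
Disjunction: the plant is a monocot ∨ the plant is a dicot
We know it is not the case that the plant is a dicot.
By disjunctive syllogism, the other disjunct must be true.

The plant is a monocot


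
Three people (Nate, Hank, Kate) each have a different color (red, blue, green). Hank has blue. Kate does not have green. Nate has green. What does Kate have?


From clues:
  Nate → green
  Hank → blue
By elimination, Kate gets the remaining.

red


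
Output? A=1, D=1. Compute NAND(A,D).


A AND D = 1
NOT(1) = 0

0


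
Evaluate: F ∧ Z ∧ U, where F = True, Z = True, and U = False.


F = True, Z = True, U = False
Step 1: F ∧ Z = True AND True = True
Step 2: (True) ∧ U = (True) AND False = False
AND is true only when ALL operands are true.

False


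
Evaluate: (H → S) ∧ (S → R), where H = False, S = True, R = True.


H = False, S = True, R = True
Step 1: H → S is false only when H=True and S=False. Result: True
Step 2: S → R is false only when S=True and R=False. Result: True
Step 3: True ∧ True = True

True


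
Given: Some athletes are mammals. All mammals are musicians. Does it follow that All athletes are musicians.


Premise 1: Some athletes are mammals.
Premise 2: All mammals are musicians.
Conclusion: All athletes are musicians.
Fallacy: illicit minor. The minor term (athletes) is distributed in the conclusion ('All athletes ...') but undistributed in its premise ('Some athletes are mammals' doesn't cover all athletes).
Only 'Some athletes are musicians' follows, not 'All'.

Invalid


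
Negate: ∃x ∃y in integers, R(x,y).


Original: ∃x ∃y R(x,y)
Rule: ¬∀→∃, ¬∃→∀, negate predicate.
Negation: ∀x ∀y ¬R(x,y)

∀x ∀y ¬R(x,y)


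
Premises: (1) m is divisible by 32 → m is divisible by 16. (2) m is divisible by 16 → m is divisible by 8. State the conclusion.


Hypothetical syllogism: P → Q, Q → R ⊢ P → R
Premise 1: m is divisible by 32 → m is divisible by 16
Premise 2: m is divisible by 16 → m is divisible by 8
Chain the implications: the middle term (m is divisible by 16) links the two.
Conclusion: If m is divisible by 32, then m is divisible by 8.

If m is divisible by 32, then m is divisible by 8.


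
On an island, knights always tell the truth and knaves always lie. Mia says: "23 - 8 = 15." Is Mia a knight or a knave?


Statement: "23 - 8 = 15."
Actual: 23 - 8 = 15
Claimed: 15
Statement is TRUE → Mia tells the truth → Knight

Knight


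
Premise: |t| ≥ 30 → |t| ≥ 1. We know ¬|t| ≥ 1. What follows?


Modus tollens: P → Q, ¬Q ⊢ ¬P
P: |t| ≥ 30
Q: |t| ≥ 1
We have P → Q and Q is false.
By modus tollens, P must be false.

It is not the case that |t| ≥ 30


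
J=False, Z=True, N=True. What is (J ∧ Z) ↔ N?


J = False, Z = True, N = True
Expression: (J ∧ Z) ↔ N
Step 1: J ∧ Z = False AND True = False
Step 2: (False) ↔ N = (False iff True) = False

False


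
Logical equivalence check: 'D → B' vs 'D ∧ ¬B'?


Expression 1: D → B
Expression 2: D ∧ ¬B
Truth table (D B | Expr1 Expr2):
  T T |   T     F   ← differ
  T F |   F     T   ← differ
  F T |   T     F   ← differ
  F F |   T     F   ← differ
Counterexample: D=T, B=T gives Expr1 = T but Expr2 = F, so the expressions are NOT logically equivalent.

No


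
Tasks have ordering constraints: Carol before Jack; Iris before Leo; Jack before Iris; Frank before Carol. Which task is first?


Constraints: Carol before Jack; Iris before Leo; Jack before Iris; Frank before Carol
The first task can have nothing scheduled before it, so it must never appear on the right of a 'before'.
Tasks appearing after some 'before': Jack, Leo, Iris, Carol.
The only task not in that list is Frank → it is first.

Frank


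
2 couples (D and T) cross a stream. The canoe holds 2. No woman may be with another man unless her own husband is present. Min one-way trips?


Label couples D and T.
1. WD+WT → (far: WD,WT; near: HD,HT)
2. WD ←   (far: WT; near: HD,HT,WD)
3. HD+HT → (far: HD,HT,WT; near: WD)
4. HD ←   (far: HT,WT; near: HD,WD)  — HD returns, since WD is alone on near bank
5. HD+WD → (far: all four; near: empty)
Every state respects the constraint.
Minimum trips = 5

5


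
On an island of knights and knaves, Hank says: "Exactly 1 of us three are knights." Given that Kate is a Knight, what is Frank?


Hank claims exactly 1 knights among Hank, Kate, Frank.
Given: Kate is a Knight.

Case 1: Hank is a Knight (tells truth)
  Then exactly 1 of the three are knights.
  Counting Hank, Kate: 2 knight(s) so far. Need -1 more → impossible.
Case 2: Hank is a Knave (lies)
  Then the count is NOT 1.
  If Frank = Knave, count = 1 = 1 → claim would be true, contradicts lie.
  If Frank = Knight, count = 2 ≠ 1 → lie confirmed ✓

Frank is a Knight.

Knight


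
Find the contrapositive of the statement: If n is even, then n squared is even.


Original: If n is even, then n squared is even
Contrapositive: If ¬Q, then ¬P
Negate Q: not (n squared is even)
Negate P: not (n is even)

If not (n squared is even), then not (n is even).


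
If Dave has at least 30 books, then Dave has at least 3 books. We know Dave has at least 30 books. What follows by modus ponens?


Modus ponens: P → Q, P ⊢ Q
P: Dave has at least 30 books
Q: Dave has at least 3 books
We have P → Q and P is true.
By modus ponens, Q must be true.

Dave has at least 3 books


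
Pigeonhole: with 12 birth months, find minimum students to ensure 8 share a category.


Pigeonhole: to guarantee k in one of n categories, need (k-1)×n + 1.
k = 8, n = 12
Minimum = (8-1) × 12 + 1 = 7 × 12 + 1

85
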